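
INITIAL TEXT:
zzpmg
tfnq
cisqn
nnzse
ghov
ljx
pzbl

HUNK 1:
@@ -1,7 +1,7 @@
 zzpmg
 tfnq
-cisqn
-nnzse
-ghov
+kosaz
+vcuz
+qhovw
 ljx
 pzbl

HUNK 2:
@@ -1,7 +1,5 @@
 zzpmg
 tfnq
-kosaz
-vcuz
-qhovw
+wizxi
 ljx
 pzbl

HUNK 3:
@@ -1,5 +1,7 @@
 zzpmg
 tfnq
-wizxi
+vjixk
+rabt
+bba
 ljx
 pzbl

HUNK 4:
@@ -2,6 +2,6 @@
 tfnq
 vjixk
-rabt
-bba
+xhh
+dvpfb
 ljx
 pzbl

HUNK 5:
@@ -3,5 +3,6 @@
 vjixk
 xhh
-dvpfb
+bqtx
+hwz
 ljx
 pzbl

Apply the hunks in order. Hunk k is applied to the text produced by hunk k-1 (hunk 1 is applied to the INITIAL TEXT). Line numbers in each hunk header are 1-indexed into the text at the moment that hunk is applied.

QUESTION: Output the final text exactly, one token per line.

Answer: zzpmg
tfnq
vjixk
xhh
bqtx
hwz
ljx
pzbl

Derivation:
Hunk 1: at line 1 remove [cisqn,nnzse,ghov] add [kosaz,vcuz,qhovw] -> 7 lines: zzpmg tfnq kosaz vcuz qhovw ljx pzbl
Hunk 2: at line 1 remove [kosaz,vcuz,qhovw] add [wizxi] -> 5 lines: zzpmg tfnq wizxi ljx pzbl
Hunk 3: at line 1 remove [wizxi] add [vjixk,rabt,bba] -> 7 lines: zzpmg tfnq vjixk rabt bba ljx pzbl
Hunk 4: at line 2 remove [rabt,bba] add [xhh,dvpfb] -> 7 lines: zzpmg tfnq vjixk xhh dvpfb ljx pzbl
Hunk 5: at line 3 remove [dvpfb] add [bqtx,hwz] -> 8 lines: zzpmg tfnq vjixk xhh bqtx hwz ljx pzbl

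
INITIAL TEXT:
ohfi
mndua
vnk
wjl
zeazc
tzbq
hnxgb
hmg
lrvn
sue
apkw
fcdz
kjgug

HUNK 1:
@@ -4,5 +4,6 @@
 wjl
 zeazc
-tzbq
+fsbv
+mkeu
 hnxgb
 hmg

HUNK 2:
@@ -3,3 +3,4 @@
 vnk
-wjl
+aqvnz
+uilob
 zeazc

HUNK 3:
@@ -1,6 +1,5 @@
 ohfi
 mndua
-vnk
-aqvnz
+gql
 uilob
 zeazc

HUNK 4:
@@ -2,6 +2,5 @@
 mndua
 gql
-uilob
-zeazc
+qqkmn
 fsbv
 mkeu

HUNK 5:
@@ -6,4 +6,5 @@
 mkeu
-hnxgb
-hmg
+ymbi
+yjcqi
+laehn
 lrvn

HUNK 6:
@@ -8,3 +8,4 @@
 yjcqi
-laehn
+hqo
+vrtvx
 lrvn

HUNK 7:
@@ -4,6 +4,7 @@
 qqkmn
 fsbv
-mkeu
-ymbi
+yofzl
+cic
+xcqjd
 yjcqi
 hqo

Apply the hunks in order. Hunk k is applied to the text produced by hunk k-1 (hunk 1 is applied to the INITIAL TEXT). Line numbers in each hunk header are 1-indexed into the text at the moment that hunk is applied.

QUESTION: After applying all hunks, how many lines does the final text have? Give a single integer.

Hunk 1: at line 4 remove [tzbq] add [fsbv,mkeu] -> 14 lines: ohfi mndua vnk wjl zeazc fsbv mkeu hnxgb hmg lrvn sue apkw fcdz kjgug
Hunk 2: at line 3 remove [wjl] add [aqvnz,uilob] -> 15 lines: ohfi mndua vnk aqvnz uilob zeazc fsbv mkeu hnxgb hmg lrvn sue apkw fcdz kjgug
Hunk 3: at line 1 remove [vnk,aqvnz] add [gql] -> 14 lines: ohfi mndua gql uilob zeazc fsbv mkeu hnxgb hmg lrvn sue apkw fcdz kjgug
Hunk 4: at line 2 remove [uilob,zeazc] add [qqkmn] -> 13 lines: ohfi mndua gql qqkmn fsbv mkeu hnxgb hmg lrvn sue apkw fcdz kjgug
Hunk 5: at line 6 remove [hnxgb,hmg] add [ymbi,yjcqi,laehn] -> 14 lines: ohfi mndua gql qqkmn fsbv mkeu ymbi yjcqi laehn lrvn sue apkw fcdz kjgug
Hunk 6: at line 8 remove [laehn] add [hqo,vrtvx] -> 15 lines: ohfi mndua gql qqkmn fsbv mkeu ymbi yjcqi hqo vrtvx lrvn sue apkw fcdz kjgug
Hunk 7: at line 4 remove [mkeu,ymbi] add [yofzl,cic,xcqjd] -> 16 lines: ohfi mndua gql qqkmn fsbv yofzl cic xcqjd yjcqi hqo vrtvx lrvn sue apkw fcdz kjgug
Final line count: 16

Answer: 16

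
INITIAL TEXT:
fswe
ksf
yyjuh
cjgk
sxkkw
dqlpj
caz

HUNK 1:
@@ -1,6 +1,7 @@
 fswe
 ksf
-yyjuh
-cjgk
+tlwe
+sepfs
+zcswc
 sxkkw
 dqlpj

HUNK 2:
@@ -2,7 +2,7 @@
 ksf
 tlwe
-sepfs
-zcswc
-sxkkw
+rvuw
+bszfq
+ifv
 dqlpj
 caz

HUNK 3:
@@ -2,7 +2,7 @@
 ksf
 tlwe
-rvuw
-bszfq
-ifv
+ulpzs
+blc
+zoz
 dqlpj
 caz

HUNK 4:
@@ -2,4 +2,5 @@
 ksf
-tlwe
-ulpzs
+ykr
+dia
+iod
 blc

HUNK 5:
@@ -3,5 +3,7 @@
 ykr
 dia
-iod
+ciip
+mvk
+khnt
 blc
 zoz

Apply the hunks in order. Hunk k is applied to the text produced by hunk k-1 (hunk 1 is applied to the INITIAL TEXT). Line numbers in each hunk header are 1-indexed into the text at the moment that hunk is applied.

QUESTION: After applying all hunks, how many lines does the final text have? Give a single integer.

Hunk 1: at line 1 remove [yyjuh,cjgk] add [tlwe,sepfs,zcswc] -> 8 lines: fswe ksf tlwe sepfs zcswc sxkkw dqlpj caz
Hunk 2: at line 2 remove [sepfs,zcswc,sxkkw] add [rvuw,bszfq,ifv] -> 8 lines: fswe ksf tlwe rvuw bszfq ifv dqlpj caz
Hunk 3: at line 2 remove [rvuw,bszfq,ifv] add [ulpzs,blc,zoz] -> 8 lines: fswe ksf tlwe ulpzs blc zoz dqlpj caz
Hunk 4: at line 2 remove [tlwe,ulpzs] add [ykr,dia,iod] -> 9 lines: fswe ksf ykr dia iod blc zoz dqlpj caz
Hunk 5: at line 3 remove [iod] add [ciip,mvk,khnt] -> 11 lines: fswe ksf ykr dia ciip mvk khnt blc zoz dqlpj caz
Final line count: 11

Answer: 11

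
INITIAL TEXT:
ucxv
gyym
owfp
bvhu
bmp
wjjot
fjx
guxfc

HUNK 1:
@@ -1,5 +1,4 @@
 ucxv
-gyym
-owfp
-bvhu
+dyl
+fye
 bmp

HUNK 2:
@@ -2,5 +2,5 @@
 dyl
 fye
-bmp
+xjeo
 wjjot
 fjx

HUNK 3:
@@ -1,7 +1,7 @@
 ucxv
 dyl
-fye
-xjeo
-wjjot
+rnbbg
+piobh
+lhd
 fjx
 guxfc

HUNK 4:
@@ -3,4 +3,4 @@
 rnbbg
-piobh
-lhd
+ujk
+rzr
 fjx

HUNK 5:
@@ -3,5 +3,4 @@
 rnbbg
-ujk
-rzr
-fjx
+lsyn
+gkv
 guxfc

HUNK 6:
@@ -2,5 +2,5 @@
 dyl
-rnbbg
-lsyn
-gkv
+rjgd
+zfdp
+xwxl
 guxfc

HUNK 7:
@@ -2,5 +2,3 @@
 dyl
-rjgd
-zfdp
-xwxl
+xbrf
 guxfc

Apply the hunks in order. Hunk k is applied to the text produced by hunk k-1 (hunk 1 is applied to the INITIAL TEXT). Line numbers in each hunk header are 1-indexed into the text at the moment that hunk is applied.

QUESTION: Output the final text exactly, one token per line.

Hunk 1: at line 1 remove [gyym,owfp,bvhu] add [dyl,fye] -> 7 lines: ucxv dyl fye bmp wjjot fjx guxfc
Hunk 2: at line 2 remove [bmp] add [xjeo] -> 7 lines: ucxv dyl fye xjeo wjjot fjx guxfc
Hunk 3: at line 1 remove [fye,xjeo,wjjot] add [rnbbg,piobh,lhd] -> 7 lines: ucxv dyl rnbbg piobh lhd fjx guxfc
Hunk 4: at line 3 remove [piobh,lhd] add [ujk,rzr] -> 7 lines: ucxv dyl rnbbg ujk rzr fjx guxfc
Hunk 5: at line 3 remove [ujk,rzr,fjx] add [lsyn,gkv] -> 6 lines: ucxv dyl rnbbg lsyn gkv guxfc
Hunk 6: at line 2 remove [rnbbg,lsyn,gkv] add [rjgd,zfdp,xwxl] -> 6 lines: ucxv dyl rjgd zfdp xwxl guxfc
Hunk 7: at line 2 remove [rjgd,zfdp,xwxl] add [xbrf] -> 4 lines: ucxv dyl xbrf guxfc

Answer: ucxv
dyl
xbrf
guxfc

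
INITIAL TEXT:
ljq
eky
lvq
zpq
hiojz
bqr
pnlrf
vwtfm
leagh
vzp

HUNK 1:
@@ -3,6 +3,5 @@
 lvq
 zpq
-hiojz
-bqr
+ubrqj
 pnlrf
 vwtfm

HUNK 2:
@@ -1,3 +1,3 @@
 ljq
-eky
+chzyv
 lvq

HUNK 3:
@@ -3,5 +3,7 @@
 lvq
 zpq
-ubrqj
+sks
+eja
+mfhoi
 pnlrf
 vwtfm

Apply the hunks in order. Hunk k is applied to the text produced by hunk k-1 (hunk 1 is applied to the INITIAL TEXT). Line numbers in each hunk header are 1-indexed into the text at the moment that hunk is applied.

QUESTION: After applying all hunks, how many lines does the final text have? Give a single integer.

Hunk 1: at line 3 remove [hiojz,bqr] add [ubrqj] -> 9 lines: ljq eky lvq zpq ubrqj pnlrf vwtfm leagh vzp
Hunk 2: at line 1 remove [eky] add [chzyv] -> 9 lines: ljq chzyv lvq zpq ubrqj pnlrf vwtfm leagh vzp
Hunk 3: at line 3 remove [ubrqj] add [sks,eja,mfhoi] -> 11 lines: ljq chzyv lvq zpq sks eja mfhoi pnlrf vwtfm leagh vzp
Final line count: 11

Answer: 11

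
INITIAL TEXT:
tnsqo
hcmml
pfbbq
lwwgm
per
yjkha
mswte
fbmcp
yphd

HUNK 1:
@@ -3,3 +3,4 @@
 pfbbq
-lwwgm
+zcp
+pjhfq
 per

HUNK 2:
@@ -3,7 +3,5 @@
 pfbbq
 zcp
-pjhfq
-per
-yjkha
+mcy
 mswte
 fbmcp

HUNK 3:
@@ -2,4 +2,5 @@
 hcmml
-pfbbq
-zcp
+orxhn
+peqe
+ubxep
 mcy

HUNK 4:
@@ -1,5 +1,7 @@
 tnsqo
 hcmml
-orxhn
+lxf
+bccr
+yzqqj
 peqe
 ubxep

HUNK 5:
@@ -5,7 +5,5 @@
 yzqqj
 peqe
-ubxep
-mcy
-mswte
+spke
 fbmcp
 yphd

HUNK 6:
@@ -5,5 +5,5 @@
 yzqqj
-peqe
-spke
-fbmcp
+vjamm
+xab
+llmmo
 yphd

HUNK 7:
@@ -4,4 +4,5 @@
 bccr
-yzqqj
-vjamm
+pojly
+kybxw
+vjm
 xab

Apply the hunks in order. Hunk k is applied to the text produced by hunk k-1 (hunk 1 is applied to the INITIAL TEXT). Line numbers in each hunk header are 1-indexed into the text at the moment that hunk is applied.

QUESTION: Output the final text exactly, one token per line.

Hunk 1: at line 3 remove [lwwgm] add [zcp,pjhfq] -> 10 lines: tnsqo hcmml pfbbq zcp pjhfq per yjkha mswte fbmcp yphd
Hunk 2: at line 3 remove [pjhfq,per,yjkha] add [mcy] -> 8 lines: tnsqo hcmml pfbbq zcp mcy mswte fbmcp yphd
Hunk 3: at line 2 remove [pfbbq,zcp] add [orxhn,peqe,ubxep] -> 9 lines: tnsqo hcmml orxhn peqe ubxep mcy mswte fbmcp yphd
Hunk 4: at line 1 remove [orxhn] add [lxf,bccr,yzqqj] -> 11 lines: tnsqo hcmml lxf bccr yzqqj peqe ubxep mcy mswte fbmcp yphd
Hunk 5: at line 5 remove [ubxep,mcy,mswte] add [spke] -> 9 lines: tnsqo hcmml lxf bccr yzqqj peqe spke fbmcp yphd
Hunk 6: at line 5 remove [peqe,spke,fbmcp] add [vjamm,xab,llmmo] -> 9 lines: tnsqo hcmml lxf bccr yzqqj vjamm xab llmmo yphd
Hunk 7: at line 4 remove [yzqqj,vjamm] add [pojly,kybxw,vjm] -> 10 lines: tnsqo hcmml lxf bccr pojly kybxw vjm xab llmmo yphd

Answer: tnsqo
hcmml
lxf
bccr
pojly
kybxw
vjm
xab
llmmo
yphd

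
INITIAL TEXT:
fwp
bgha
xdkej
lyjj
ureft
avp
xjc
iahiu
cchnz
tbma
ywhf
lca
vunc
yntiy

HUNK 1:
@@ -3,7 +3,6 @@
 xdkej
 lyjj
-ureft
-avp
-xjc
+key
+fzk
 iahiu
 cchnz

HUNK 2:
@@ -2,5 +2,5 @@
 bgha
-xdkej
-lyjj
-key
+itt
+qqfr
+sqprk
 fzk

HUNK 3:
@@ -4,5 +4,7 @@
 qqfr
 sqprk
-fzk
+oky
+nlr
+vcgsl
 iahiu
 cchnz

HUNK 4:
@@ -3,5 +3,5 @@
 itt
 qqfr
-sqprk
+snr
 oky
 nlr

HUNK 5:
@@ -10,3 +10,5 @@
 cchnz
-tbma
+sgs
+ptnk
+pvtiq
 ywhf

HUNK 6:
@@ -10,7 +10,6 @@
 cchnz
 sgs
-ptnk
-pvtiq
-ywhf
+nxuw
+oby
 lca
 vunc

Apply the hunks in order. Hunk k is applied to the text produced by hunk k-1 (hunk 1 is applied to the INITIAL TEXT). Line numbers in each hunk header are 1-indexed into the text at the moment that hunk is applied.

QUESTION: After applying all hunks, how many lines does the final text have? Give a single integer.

Answer: 16

Derivation:
Hunk 1: at line 3 remove [ureft,avp,xjc] add [key,fzk] -> 13 lines: fwp bgha xdkej lyjj key fzk iahiu cchnz tbma ywhf lca vunc yntiy
Hunk 2: at line 2 remove [xdkej,lyjj,key] add [itt,qqfr,sqprk] -> 13 lines: fwp bgha itt qqfr sqprk fzk iahiu cchnz tbma ywhf lca vunc yntiy
Hunk 3: at line 4 remove [fzk] add [oky,nlr,vcgsl] -> 15 lines: fwp bgha itt qqfr sqprk oky nlr vcgsl iahiu cchnz tbma ywhf lca vunc yntiy
Hunk 4: at line 3 remove [sqprk] add [snr] -> 15 lines: fwp bgha itt qqfr snr oky nlr vcgsl iahiu cchnz tbma ywhf lca vunc yntiy
Hunk 5: at line 10 remove [tbma] add [sgs,ptnk,pvtiq] -> 17 lines: fwp bgha itt qqfr snr oky nlr vcgsl iahiu cchnz sgs ptnk pvtiq ywhf lca vunc yntiy
Hunk 6: at line 10 remove [ptnk,pvtiq,ywhf] add [nxuw,oby] -> 16 lines: fwp bgha itt qqfr snr oky nlr vcgsl iahiu cchnz sgs nxuw oby lca vunc yntiy
Final line count: 16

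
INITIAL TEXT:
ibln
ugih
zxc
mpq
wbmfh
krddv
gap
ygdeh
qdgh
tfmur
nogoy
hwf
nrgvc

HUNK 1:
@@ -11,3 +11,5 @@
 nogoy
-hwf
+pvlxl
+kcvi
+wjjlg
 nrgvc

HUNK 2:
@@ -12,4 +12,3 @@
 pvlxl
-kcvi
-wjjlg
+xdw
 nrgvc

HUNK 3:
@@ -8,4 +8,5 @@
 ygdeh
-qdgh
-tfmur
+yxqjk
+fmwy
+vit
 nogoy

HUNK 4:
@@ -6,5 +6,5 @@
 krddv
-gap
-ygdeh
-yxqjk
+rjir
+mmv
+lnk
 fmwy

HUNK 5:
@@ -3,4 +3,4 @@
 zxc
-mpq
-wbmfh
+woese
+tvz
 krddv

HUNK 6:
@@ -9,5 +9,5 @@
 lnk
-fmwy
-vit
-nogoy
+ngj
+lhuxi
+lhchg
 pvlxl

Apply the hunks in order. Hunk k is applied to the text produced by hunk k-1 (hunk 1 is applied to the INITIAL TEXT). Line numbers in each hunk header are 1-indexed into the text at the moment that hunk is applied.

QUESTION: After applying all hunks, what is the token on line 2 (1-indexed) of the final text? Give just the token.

Answer: ugih

Derivation:
Hunk 1: at line 11 remove [hwf] add [pvlxl,kcvi,wjjlg] -> 15 lines: ibln ugih zxc mpq wbmfh krddv gap ygdeh qdgh tfmur nogoy pvlxl kcvi wjjlg nrgvc
Hunk 2: at line 12 remove [kcvi,wjjlg] add [xdw] -> 14 lines: ibln ugih zxc mpq wbmfh krddv gap ygdeh qdgh tfmur nogoy pvlxl xdw nrgvc
Hunk 3: at line 8 remove [qdgh,tfmur] add [yxqjk,fmwy,vit] -> 15 lines: ibln ugih zxc mpq wbmfh krddv gap ygdeh yxqjk fmwy vit nogoy pvlxl xdw nrgvc
Hunk 4: at line 6 remove [gap,ygdeh,yxqjk] add [rjir,mmv,lnk] -> 15 lines: ibln ugih zxc mpq wbmfh krddv rjir mmv lnk fmwy vit nogoy pvlxl xdw nrgvc
Hunk 5: at line 3 remove [mpq,wbmfh] add [woese,tvz] -> 15 lines: ibln ugih zxc woese tvz krddv rjir mmv lnk fmwy vit nogoy pvlxl xdw nrgvc
Hunk 6: at line 9 remove [fmwy,vit,nogoy] add [ngj,lhuxi,lhchg] -> 15 lines: ibln ugih zxc woese tvz krddv rjir mmv lnk ngj lhuxi lhchg pvlxl xdw nrgvc
Final line 2: ugih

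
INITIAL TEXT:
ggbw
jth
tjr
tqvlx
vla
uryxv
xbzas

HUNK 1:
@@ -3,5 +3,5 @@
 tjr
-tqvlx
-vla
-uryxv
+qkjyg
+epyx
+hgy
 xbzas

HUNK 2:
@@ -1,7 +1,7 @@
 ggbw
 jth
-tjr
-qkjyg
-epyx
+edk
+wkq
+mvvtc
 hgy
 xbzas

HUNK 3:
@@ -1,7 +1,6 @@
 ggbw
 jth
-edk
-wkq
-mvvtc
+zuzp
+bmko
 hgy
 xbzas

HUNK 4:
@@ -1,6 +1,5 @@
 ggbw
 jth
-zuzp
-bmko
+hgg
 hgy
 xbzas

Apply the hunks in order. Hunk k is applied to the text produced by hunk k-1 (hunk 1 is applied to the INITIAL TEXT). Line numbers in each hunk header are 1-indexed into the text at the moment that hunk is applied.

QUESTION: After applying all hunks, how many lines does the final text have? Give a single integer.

Hunk 1: at line 3 remove [tqvlx,vla,uryxv] add [qkjyg,epyx,hgy] -> 7 lines: ggbw jth tjr qkjyg epyx hgy xbzas
Hunk 2: at line 1 remove [tjr,qkjyg,epyx] add [edk,wkq,mvvtc] -> 7 lines: ggbw jth edk wkq mvvtc hgy xbzas
Hunk 3: at line 1 remove [edk,wkq,mvvtc] add [zuzp,bmko] -> 6 lines: ggbw jth zuzp bmko hgy xbzas
Hunk 4: at line 1 remove [zuzp,bmko] add [hgg] -> 5 lines: ggbw jth hgg hgy xbzas
Final line count: 5

Answer: 5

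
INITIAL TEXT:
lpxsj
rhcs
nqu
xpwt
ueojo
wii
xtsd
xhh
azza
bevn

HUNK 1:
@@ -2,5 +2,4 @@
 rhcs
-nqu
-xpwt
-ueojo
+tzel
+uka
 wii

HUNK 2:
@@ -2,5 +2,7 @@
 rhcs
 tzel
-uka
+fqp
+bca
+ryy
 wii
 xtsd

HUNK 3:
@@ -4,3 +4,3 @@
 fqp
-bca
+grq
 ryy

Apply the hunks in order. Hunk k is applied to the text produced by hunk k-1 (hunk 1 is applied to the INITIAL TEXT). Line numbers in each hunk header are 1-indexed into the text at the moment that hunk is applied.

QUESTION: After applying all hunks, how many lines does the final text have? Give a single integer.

Hunk 1: at line 2 remove [nqu,xpwt,ueojo] add [tzel,uka] -> 9 lines: lpxsj rhcs tzel uka wii xtsd xhh azza bevn
Hunk 2: at line 2 remove [uka] add [fqp,bca,ryy] -> 11 lines: lpxsj rhcs tzel fqp bca ryy wii xtsd xhh azza bevn
Hunk 3: at line 4 remove [bca] add [grq] -> 11 lines: lpxsj rhcs tzel fqp grq ryy wii xtsd xhh azza bevn
Final line count: 11

Answer: 11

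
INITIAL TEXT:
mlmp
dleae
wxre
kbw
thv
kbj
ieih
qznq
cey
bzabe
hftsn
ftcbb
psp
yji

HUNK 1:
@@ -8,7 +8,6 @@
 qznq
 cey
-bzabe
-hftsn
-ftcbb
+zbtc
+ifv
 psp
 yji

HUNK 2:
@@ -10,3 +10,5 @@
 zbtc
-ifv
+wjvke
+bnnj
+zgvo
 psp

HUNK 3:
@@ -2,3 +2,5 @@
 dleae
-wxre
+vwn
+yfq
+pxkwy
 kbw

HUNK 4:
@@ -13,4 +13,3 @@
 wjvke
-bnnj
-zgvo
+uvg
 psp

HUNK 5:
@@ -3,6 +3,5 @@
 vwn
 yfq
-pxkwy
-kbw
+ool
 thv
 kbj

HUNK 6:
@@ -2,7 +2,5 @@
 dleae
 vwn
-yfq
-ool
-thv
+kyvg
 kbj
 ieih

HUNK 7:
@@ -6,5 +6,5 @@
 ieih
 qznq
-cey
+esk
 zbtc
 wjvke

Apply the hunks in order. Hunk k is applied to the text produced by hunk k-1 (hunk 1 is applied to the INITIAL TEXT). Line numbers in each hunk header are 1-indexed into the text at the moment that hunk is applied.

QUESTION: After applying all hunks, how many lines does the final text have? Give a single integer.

Answer: 13

Derivation:
Hunk 1: at line 8 remove [bzabe,hftsn,ftcbb] add [zbtc,ifv] -> 13 lines: mlmp dleae wxre kbw thv kbj ieih qznq cey zbtc ifv psp yji
Hunk 2: at line 10 remove [ifv] add [wjvke,bnnj,zgvo] -> 15 lines: mlmp dleae wxre kbw thv kbj ieih qznq cey zbtc wjvke bnnj zgvo psp yji
Hunk 3: at line 2 remove [wxre] add [vwn,yfq,pxkwy] -> 17 lines: mlmp dleae vwn yfq pxkwy kbw thv kbj ieih qznq cey zbtc wjvke bnnj zgvo psp yji
Hunk 4: at line 13 remove [bnnj,zgvo] add [uvg] -> 16 lines: mlmp dleae vwn yfq pxkwy kbw thv kbj ieih qznq cey zbtc wjvke uvg psp yji
Hunk 5: at line 3 remove [pxkwy,kbw] add [ool] -> 15 lines: mlmp dleae vwn yfq ool thv kbj ieih qznq cey zbtc wjvke uvg psp yji
Hunk 6: at line 2 remove [yfq,ool,thv] add [kyvg] -> 13 lines: mlmp dleae vwn kyvg kbj ieih qznq cey zbtc wjvke uvg psp yji
Hunk 7: at line 6 remove [cey] add [esk] -> 13 lines: mlmp dleae vwn kyvg kbj ieih qznq esk zbtc wjvke uvg psp yji
Final line count: 13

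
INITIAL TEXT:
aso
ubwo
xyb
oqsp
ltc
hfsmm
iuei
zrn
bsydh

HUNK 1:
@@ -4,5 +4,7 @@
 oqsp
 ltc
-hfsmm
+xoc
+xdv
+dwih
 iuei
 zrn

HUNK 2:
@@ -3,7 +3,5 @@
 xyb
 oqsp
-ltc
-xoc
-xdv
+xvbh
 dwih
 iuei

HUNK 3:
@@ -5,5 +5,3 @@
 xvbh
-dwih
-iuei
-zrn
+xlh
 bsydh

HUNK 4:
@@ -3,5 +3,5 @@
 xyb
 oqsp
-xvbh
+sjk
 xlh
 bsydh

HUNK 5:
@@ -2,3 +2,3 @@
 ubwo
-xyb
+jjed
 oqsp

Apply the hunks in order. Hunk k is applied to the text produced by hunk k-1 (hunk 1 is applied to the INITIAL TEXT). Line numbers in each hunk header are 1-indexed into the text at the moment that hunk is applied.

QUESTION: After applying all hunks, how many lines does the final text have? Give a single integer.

Answer: 7

Derivation:
Hunk 1: at line 4 remove [hfsmm] add [xoc,xdv,dwih] -> 11 lines: aso ubwo xyb oqsp ltc xoc xdv dwih iuei zrn bsydh
Hunk 2: at line 3 remove [ltc,xoc,xdv] add [xvbh] -> 9 lines: aso ubwo xyb oqsp xvbh dwih iuei zrn bsydh
Hunk 3: at line 5 remove [dwih,iuei,zrn] add [xlh] -> 7 lines: aso ubwo xyb oqsp xvbh xlh bsydh
Hunk 4: at line 3 remove [xvbh] add [sjk] -> 7 lines: aso ubwo xyb oqsp sjk xlh bsydh
Hunk 5: at line 2 remove [xyb] add [jjed] -> 7 lines: aso ubwo jjed oqsp sjk xlh bsydh
Final line count: 7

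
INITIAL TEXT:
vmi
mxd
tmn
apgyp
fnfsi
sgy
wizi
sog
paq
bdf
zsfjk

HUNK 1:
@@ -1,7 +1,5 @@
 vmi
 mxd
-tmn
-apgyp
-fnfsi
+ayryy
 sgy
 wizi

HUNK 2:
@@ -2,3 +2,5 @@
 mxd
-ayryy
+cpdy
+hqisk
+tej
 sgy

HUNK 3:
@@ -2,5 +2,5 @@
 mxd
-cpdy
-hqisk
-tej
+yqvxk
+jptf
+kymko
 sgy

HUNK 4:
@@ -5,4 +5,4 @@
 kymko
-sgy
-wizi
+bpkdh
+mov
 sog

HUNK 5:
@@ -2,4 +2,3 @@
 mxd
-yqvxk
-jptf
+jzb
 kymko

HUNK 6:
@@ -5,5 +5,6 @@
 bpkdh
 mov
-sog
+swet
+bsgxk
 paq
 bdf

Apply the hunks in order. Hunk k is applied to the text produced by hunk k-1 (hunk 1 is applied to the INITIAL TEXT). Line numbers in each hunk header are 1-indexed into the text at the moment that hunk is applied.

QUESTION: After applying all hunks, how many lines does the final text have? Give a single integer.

Answer: 11

Derivation:
Hunk 1: at line 1 remove [tmn,apgyp,fnfsi] add [ayryy] -> 9 lines: vmi mxd ayryy sgy wizi sog paq bdf zsfjk
Hunk 2: at line 2 remove [ayryy] add [cpdy,hqisk,tej] -> 11 lines: vmi mxd cpdy hqisk tej sgy wizi sog paq bdf zsfjk
Hunk 3: at line 2 remove [cpdy,hqisk,tej] add [yqvxk,jptf,kymko] -> 11 lines: vmi mxd yqvxk jptf kymko sgy wizi sog paq bdf zsfjk
Hunk 4: at line 5 remove [sgy,wizi] add [bpkdh,mov] -> 11 lines: vmi mxd yqvxk jptf kymko bpkdh mov sog paq bdf zsfjk
Hunk 5: at line 2 remove [yqvxk,jptf] add [jzb] -> 10 lines: vmi mxd jzb kymko bpkdh mov sog paq bdf zsfjk
Hunk 6: at line 5 remove [sog] add [swet,bsgxk] -> 11 lines: vmi mxd jzb kymko bpkdh mov swet bsgxk paq bdf zsfjk
Final line count: 11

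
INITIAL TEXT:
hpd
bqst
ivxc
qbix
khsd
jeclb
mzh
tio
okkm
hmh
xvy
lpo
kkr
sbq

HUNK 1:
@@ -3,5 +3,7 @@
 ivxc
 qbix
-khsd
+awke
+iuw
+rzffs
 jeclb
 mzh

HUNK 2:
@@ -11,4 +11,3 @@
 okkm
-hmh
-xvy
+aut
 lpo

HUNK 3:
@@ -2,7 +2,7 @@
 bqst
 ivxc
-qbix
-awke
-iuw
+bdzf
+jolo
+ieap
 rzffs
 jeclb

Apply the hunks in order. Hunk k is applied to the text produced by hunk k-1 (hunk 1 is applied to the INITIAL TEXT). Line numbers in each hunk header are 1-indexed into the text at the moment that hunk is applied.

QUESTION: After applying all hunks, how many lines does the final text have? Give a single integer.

Answer: 15

Derivation:
Hunk 1: at line 3 remove [khsd] add [awke,iuw,rzffs] -> 16 lines: hpd bqst ivxc qbix awke iuw rzffs jeclb mzh tio okkm hmh xvy lpo kkr sbq
Hunk 2: at line 11 remove [hmh,xvy] add [aut] -> 15 lines: hpd bqst ivxc qbix awke iuw rzffs jeclb mzh tio okkm aut lpo kkr sbq
Hunk 3: at line 2 remove [qbix,awke,iuw] add [bdzf,jolo,ieap] -> 15 lines: hpd bqst ivxc bdzf jolo ieap rzffs jeclb mzh tio okkm aut lpo kkr sbq
Final line count: 15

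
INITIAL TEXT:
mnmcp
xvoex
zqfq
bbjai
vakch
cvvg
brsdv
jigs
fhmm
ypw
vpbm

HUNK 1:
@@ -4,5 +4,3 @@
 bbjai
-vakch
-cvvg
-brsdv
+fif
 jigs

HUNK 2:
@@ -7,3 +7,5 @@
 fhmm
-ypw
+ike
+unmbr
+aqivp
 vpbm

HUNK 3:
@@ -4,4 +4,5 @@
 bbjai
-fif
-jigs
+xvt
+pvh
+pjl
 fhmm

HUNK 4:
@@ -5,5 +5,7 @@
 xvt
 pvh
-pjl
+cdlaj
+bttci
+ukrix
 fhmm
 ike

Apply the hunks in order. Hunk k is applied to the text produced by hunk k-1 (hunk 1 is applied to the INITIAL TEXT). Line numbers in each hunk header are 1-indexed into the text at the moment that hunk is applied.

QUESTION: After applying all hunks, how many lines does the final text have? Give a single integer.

Answer: 14

Derivation:
Hunk 1: at line 4 remove [vakch,cvvg,brsdv] add [fif] -> 9 lines: mnmcp xvoex zqfq bbjai fif jigs fhmm ypw vpbm
Hunk 2: at line 7 remove [ypw] add [ike,unmbr,aqivp] -> 11 lines: mnmcp xvoex zqfq bbjai fif jigs fhmm ike unmbr aqivp vpbm
Hunk 3: at line 4 remove [fif,jigs] add [xvt,pvh,pjl] -> 12 lines: mnmcp xvoex zqfq bbjai xvt pvh pjl fhmm ike unmbr aqivp vpbm
Hunk 4: at line 5 remove [pjl] add [cdlaj,bttci,ukrix] -> 14 lines: mnmcp xvoex zqfq bbjai xvt pvh cdlaj bttci ukrix fhmm ike unmbr aqivp vpbm
Final line count: 14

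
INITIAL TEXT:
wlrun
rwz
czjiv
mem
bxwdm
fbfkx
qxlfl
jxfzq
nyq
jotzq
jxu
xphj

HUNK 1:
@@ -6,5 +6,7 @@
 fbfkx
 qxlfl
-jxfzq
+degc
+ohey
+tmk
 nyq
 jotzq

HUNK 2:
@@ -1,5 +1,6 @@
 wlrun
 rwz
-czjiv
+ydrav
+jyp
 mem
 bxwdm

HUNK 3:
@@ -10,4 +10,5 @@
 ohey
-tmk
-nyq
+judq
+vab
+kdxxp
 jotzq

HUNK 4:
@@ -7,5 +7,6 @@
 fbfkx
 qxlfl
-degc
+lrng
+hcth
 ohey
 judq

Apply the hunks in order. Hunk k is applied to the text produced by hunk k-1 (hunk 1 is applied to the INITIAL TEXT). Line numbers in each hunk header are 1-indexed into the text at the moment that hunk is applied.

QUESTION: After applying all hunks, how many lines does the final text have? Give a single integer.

Hunk 1: at line 6 remove [jxfzq] add [degc,ohey,tmk] -> 14 lines: wlrun rwz czjiv mem bxwdm fbfkx qxlfl degc ohey tmk nyq jotzq jxu xphj
Hunk 2: at line 1 remove [czjiv] add [ydrav,jyp] -> 15 lines: wlrun rwz ydrav jyp mem bxwdm fbfkx qxlfl degc ohey tmk nyq jotzq jxu xphj
Hunk 3: at line 10 remove [tmk,nyq] add [judq,vab,kdxxp] -> 16 lines: wlrun rwz ydrav jyp mem bxwdm fbfkx qxlfl degc ohey judq vab kdxxp jotzq jxu xphj
Hunk 4: at line 7 remove [degc] add [lrng,hcth] -> 17 lines: wlrun rwz ydrav jyp mem bxwdm fbfkx qxlfl lrng hcth ohey judq vab kdxxp jotzq jxu xphj
Final line count: 17

Answer: 17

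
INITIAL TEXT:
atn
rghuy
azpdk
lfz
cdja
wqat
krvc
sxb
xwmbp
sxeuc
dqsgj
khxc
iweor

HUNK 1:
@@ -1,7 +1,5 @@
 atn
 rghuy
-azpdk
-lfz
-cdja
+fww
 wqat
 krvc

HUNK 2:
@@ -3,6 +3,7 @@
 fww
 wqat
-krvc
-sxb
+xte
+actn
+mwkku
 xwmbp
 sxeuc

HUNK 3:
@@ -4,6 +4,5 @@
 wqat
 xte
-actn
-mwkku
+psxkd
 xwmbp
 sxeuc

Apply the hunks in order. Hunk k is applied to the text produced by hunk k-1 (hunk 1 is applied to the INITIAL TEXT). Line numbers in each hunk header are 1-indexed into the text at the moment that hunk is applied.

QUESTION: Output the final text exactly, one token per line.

Hunk 1: at line 1 remove [azpdk,lfz,cdja] add [fww] -> 11 lines: atn rghuy fww wqat krvc sxb xwmbp sxeuc dqsgj khxc iweor
Hunk 2: at line 3 remove [krvc,sxb] add [xte,actn,mwkku] -> 12 lines: atn rghuy fww wqat xte actn mwkku xwmbp sxeuc dqsgj khxc iweor
Hunk 3: at line 4 remove [actn,mwkku] add [psxkd] -> 11 lines: atn rghuy fww wqat xte psxkd xwmbp sxeuc dqsgj khxc iweor

Answer: atn
rghuy
fww
wqat
xte
psxkd
xwmbp
sxeuc
dqsgj
khxc
iweor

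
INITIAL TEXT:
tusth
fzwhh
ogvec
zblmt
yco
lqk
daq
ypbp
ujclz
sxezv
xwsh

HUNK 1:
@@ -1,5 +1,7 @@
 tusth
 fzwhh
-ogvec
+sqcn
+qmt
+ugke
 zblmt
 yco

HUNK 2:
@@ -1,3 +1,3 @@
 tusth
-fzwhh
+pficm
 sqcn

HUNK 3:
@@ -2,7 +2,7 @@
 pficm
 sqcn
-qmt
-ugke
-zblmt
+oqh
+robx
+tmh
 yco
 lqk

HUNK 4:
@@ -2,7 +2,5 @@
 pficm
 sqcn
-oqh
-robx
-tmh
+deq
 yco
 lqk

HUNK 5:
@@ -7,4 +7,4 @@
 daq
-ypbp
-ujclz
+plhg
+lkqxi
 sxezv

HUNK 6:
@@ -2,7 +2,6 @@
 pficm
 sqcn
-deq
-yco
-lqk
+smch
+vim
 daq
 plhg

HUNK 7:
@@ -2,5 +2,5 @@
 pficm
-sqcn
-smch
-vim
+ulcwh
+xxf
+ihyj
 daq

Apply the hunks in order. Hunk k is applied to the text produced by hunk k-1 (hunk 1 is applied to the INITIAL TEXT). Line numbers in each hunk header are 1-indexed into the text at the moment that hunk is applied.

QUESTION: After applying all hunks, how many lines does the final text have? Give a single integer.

Answer: 10

Derivation:
Hunk 1: at line 1 remove [ogvec] add [sqcn,qmt,ugke] -> 13 lines: tusth fzwhh sqcn qmt ugke zblmt yco lqk daq ypbp ujclz sxezv xwsh
Hunk 2: at line 1 remove [fzwhh] add [pficm] -> 13 lines: tusth pficm sqcn qmt ugke zblmt yco lqk daq ypbp ujclz sxezv xwsh
Hunk 3: at line 2 remove [qmt,ugke,zblmt] add [oqh,robx,tmh] -> 13 lines: tusth pficm sqcn oqh robx tmh yco lqk daq ypbp ujclz sxezv xwsh
Hunk 4: at line 2 remove [oqh,robx,tmh] add [deq] -> 11 lines: tusth pficm sqcn deq yco lqk daq ypbp ujclz sxezv xwsh
Hunk 5: at line 7 remove [ypbp,ujclz] add [plhg,lkqxi] -> 11 lines: tusth pficm sqcn deq yco lqk daq plhg lkqxi sxezv xwsh
Hunk 6: at line 2 remove [deq,yco,lqk] add [smch,vim] -> 10 lines: tusth pficm sqcn smch vim daq plhg lkqxi sxezv xwsh
Hunk 7: at line 2 remove [sqcn,smch,vim] add [ulcwh,xxf,ihyj] -> 10 lines: tusth pficm ulcwh xxf ihyj daq plhg lkqxi sxezv xwsh
Final line count: 10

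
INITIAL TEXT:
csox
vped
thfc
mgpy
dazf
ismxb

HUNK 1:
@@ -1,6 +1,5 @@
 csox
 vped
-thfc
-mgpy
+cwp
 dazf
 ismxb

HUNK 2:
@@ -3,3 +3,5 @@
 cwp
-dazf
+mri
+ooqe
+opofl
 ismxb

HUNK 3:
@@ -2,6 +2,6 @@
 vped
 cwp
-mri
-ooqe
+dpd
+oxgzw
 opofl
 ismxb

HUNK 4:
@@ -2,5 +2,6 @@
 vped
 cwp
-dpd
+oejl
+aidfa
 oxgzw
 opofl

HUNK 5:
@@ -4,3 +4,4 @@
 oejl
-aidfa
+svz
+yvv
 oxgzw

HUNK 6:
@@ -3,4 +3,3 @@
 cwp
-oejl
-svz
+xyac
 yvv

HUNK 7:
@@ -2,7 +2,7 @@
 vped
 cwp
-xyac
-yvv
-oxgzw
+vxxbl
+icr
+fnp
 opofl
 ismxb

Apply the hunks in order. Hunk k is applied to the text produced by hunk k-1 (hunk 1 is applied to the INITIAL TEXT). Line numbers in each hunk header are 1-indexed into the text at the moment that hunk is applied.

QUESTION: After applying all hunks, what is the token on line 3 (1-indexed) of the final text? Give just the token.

Answer: cwp

Derivation:
Hunk 1: at line 1 remove [thfc,mgpy] add [cwp] -> 5 lines: csox vped cwp dazf ismxb
Hunk 2: at line 3 remove [dazf] add [mri,ooqe,opofl] -> 7 lines: csox vped cwp mri ooqe opofl ismxb
Hunk 3: at line 2 remove [mri,ooqe] add [dpd,oxgzw] -> 7 lines: csox vped cwp dpd oxgzw opofl ismxb
Hunk 4: at line 2 remove [dpd] add [oejl,aidfa] -> 8 lines: csox vped cwp oejl aidfa oxgzw opofl ismxb
Hunk 5: at line 4 remove [aidfa] add [svz,yvv] -> 9 lines: csox vped cwp oejl svz yvv oxgzw opofl ismxb
Hunk 6: at line 3 remove [oejl,svz] add [xyac] -> 8 lines: csox vped cwp xyac yvv oxgzw opofl ismxb
Hunk 7: at line 2 remove [xyac,yvv,oxgzw] add [vxxbl,icr,fnp] -> 8 lines: csox vped cwp vxxbl icr fnp opofl ismxb
Final line 3: cwp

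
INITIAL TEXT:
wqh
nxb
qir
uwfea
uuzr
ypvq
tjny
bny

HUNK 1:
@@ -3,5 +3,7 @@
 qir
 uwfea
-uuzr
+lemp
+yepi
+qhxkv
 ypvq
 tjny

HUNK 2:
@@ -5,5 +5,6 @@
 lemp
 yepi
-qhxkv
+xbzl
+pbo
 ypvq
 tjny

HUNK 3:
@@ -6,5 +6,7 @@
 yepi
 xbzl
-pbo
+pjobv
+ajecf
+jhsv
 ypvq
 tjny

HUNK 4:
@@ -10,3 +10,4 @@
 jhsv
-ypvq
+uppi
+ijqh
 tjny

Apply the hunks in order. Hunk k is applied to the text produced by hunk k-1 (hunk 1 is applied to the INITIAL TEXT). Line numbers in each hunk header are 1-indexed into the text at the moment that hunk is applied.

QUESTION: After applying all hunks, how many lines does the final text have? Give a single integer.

Hunk 1: at line 3 remove [uuzr] add [lemp,yepi,qhxkv] -> 10 lines: wqh nxb qir uwfea lemp yepi qhxkv ypvq tjny bny
Hunk 2: at line 5 remove [qhxkv] add [xbzl,pbo] -> 11 lines: wqh nxb qir uwfea lemp yepi xbzl pbo ypvq tjny bny
Hunk 3: at line 6 remove [pbo] add [pjobv,ajecf,jhsv] -> 13 lines: wqh nxb qir uwfea lemp yepi xbzl pjobv ajecf jhsv ypvq tjny bny
Hunk 4: at line 10 remove [ypvq] add [uppi,ijqh] -> 14 lines: wqh nxb qir uwfea lemp yepi xbzl pjobv ajecf jhsv uppi ijqh tjny bny
Final line count: 14

Answer: 14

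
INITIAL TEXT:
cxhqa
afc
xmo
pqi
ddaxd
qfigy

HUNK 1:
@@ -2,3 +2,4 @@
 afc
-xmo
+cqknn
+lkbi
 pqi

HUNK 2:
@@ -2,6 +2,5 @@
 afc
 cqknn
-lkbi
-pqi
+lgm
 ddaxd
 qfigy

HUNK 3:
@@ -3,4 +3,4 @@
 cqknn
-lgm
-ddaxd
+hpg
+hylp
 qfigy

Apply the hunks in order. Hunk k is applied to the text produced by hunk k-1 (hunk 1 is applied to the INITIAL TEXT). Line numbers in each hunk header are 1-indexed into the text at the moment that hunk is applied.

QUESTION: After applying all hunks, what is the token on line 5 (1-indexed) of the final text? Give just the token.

Hunk 1: at line 2 remove [xmo] add [cqknn,lkbi] -> 7 lines: cxhqa afc cqknn lkbi pqi ddaxd qfigy
Hunk 2: at line 2 remove [lkbi,pqi] add [lgm] -> 6 lines: cxhqa afc cqknn lgm ddaxd qfigy
Hunk 3: at line 3 remove [lgm,ddaxd] add [hpg,hylp] -> 6 lines: cxhqa afc cqknn hpg hylp qfigy
Final line 5: hylp

Answer: hylp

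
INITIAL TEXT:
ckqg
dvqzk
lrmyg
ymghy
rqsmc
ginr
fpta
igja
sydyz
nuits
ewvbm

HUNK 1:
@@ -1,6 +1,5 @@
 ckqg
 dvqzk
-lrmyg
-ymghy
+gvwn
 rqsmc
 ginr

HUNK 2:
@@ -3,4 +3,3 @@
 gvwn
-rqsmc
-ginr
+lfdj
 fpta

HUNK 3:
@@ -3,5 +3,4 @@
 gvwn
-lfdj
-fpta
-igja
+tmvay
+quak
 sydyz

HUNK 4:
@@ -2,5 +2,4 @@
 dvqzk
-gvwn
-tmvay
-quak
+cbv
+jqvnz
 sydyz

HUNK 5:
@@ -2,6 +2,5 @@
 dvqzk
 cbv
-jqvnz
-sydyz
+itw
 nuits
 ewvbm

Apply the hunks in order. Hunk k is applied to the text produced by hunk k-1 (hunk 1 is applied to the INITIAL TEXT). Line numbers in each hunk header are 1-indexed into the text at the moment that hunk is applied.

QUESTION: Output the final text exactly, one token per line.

Hunk 1: at line 1 remove [lrmyg,ymghy] add [gvwn] -> 10 lines: ckqg dvqzk gvwn rqsmc ginr fpta igja sydyz nuits ewvbm
Hunk 2: at line 3 remove [rqsmc,ginr] add [lfdj] -> 9 lines: ckqg dvqzk gvwn lfdj fpta igja sydyz nuits ewvbm
Hunk 3: at line 3 remove [lfdj,fpta,igja] add [tmvay,quak] -> 8 lines: ckqg dvqzk gvwn tmvay quak sydyz nuits ewvbm
Hunk 4: at line 2 remove [gvwn,tmvay,quak] add [cbv,jqvnz] -> 7 lines: ckqg dvqzk cbv jqvnz sydyz nuits ewvbm
Hunk 5: at line 2 remove [jqvnz,sydyz] add [itw] -> 6 lines: ckqg dvqzk cbv itw nuits ewvbm

Answer: ckqg
dvqzk
cbv
itw
nuits
ewvbm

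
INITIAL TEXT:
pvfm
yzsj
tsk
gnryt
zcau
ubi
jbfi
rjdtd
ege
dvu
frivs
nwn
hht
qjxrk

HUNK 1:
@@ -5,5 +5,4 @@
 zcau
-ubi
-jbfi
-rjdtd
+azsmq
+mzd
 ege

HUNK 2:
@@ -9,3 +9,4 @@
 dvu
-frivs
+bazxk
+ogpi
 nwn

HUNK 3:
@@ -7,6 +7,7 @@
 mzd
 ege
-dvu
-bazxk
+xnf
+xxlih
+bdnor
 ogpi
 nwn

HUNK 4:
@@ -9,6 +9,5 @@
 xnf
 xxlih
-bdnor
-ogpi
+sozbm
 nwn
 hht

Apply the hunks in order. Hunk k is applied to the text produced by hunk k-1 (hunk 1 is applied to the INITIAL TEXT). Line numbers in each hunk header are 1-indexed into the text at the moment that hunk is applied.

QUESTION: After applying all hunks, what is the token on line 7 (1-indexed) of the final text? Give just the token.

Answer: mzd

Derivation:
Hunk 1: at line 5 remove [ubi,jbfi,rjdtd] add [azsmq,mzd] -> 13 lines: pvfm yzsj tsk gnryt zcau azsmq mzd ege dvu frivs nwn hht qjxrk
Hunk 2: at line 9 remove [frivs] add [bazxk,ogpi] -> 14 lines: pvfm yzsj tsk gnryt zcau azsmq mzd ege dvu bazxk ogpi nwn hht qjxrk
Hunk 3: at line 7 remove [dvu,bazxk] add [xnf,xxlih,bdnor] -> 15 lines: pvfm yzsj tsk gnryt zcau azsmq mzd ege xnf xxlih bdnor ogpi nwn hht qjxrk
Hunk 4: at line 9 remove [bdnor,ogpi] add [sozbm] -> 14 lines: pvfm yzsj tsk gnryt zcau azsmq mzd ege xnf xxlih sozbm nwn hht qjxrk
Final line 7: mzd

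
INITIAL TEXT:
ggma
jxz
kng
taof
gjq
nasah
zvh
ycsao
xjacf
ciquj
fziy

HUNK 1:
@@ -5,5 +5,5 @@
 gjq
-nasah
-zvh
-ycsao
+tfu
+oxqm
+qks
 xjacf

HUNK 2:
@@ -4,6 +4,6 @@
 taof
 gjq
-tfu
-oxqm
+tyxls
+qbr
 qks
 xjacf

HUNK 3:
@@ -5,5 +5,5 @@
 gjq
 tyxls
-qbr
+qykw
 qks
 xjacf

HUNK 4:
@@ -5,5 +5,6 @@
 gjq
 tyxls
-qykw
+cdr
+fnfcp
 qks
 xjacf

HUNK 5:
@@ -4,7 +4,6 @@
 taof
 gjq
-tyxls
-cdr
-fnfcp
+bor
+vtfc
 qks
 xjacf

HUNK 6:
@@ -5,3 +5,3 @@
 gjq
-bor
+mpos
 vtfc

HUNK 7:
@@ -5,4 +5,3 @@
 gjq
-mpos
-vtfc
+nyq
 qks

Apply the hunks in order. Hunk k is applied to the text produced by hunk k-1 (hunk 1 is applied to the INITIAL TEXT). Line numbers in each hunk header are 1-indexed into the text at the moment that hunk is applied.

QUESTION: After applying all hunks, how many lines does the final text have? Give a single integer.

Hunk 1: at line 5 remove [nasah,zvh,ycsao] add [tfu,oxqm,qks] -> 11 lines: ggma jxz kng taof gjq tfu oxqm qks xjacf ciquj fziy
Hunk 2: at line 4 remove [tfu,oxqm] add [tyxls,qbr] -> 11 lines: ggma jxz kng taof gjq tyxls qbr qks xjacf ciquj fziy
Hunk 3: at line 5 remove [qbr] add [qykw] -> 11 lines: ggma jxz kng taof gjq tyxls qykw qks xjacf ciquj fziy
Hunk 4: at line 5 remove [qykw] add [cdr,fnfcp] -> 12 lines: ggma jxz kng taof gjq tyxls cdr fnfcp qks xjacf ciquj fziy
Hunk 5: at line 4 remove [tyxls,cdr,fnfcp] add [bor,vtfc] -> 11 lines: ggma jxz kng taof gjq bor vtfc qks xjacf ciquj fziy
Hunk 6: at line 5 remove [bor] add [mpos] -> 11 lines: ggma jxz kng taof gjq mpos vtfc qks xjacf ciquj fziy
Hunk 7: at line 5 remove [mpos,vtfc] add [nyq] -> 10 lines: ggma jxz kng taof gjq nyq qks xjacf ciquj fziy
Final line count: 10

Answer: 10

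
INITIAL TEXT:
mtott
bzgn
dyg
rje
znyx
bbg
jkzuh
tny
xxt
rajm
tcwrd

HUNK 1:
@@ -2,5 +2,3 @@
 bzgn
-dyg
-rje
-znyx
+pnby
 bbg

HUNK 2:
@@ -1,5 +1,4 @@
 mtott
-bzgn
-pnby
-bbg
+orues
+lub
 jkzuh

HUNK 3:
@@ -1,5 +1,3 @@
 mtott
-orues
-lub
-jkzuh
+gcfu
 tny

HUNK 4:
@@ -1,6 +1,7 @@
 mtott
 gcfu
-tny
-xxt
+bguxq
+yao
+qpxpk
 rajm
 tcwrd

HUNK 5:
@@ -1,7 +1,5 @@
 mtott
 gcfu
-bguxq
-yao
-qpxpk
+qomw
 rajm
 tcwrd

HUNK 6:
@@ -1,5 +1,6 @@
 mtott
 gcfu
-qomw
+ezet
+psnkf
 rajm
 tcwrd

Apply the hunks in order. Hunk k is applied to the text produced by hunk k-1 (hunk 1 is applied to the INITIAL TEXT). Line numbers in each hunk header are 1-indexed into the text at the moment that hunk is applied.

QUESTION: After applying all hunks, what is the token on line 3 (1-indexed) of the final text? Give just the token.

Answer: ezet

Derivation:
Hunk 1: at line 2 remove [dyg,rje,znyx] add [pnby] -> 9 lines: mtott bzgn pnby bbg jkzuh tny xxt rajm tcwrd
Hunk 2: at line 1 remove [bzgn,pnby,bbg] add [orues,lub] -> 8 lines: mtott orues lub jkzuh tny xxt rajm tcwrd
Hunk 3: at line 1 remove [orues,lub,jkzuh] add [gcfu] -> 6 lines: mtott gcfu tny xxt rajm tcwrd
Hunk 4: at line 1 remove [tny,xxt] add [bguxq,yao,qpxpk] -> 7 lines: mtott gcfu bguxq yao qpxpk rajm tcwrd
Hunk 5: at line 1 remove [bguxq,yao,qpxpk] add [qomw] -> 5 lines: mtott gcfu qomw rajm tcwrd
Hunk 6: at line 1 remove [qomw] add [ezet,psnkf] -> 6 lines: mtott gcfu ezet psnkf rajm tcwrd
Final line 3: ezet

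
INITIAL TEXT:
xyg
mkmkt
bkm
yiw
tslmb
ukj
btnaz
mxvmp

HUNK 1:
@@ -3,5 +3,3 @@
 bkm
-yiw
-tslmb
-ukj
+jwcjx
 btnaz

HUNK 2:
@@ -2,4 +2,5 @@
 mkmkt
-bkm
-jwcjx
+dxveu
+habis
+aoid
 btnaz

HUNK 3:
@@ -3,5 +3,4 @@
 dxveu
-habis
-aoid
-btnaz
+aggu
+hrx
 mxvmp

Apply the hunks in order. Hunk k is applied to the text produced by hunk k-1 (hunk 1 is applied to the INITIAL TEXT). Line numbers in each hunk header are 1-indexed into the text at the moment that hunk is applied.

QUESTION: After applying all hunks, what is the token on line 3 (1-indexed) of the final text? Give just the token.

Hunk 1: at line 3 remove [yiw,tslmb,ukj] add [jwcjx] -> 6 lines: xyg mkmkt bkm jwcjx btnaz mxvmp
Hunk 2: at line 2 remove [bkm,jwcjx] add [dxveu,habis,aoid] -> 7 lines: xyg mkmkt dxveu habis aoid btnaz mxvmp
Hunk 3: at line 3 remove [habis,aoid,btnaz] add [aggu,hrx] -> 6 lines: xyg mkmkt dxveu aggu hrx mxvmp
Final line 3: dxveu

Answer: dxveu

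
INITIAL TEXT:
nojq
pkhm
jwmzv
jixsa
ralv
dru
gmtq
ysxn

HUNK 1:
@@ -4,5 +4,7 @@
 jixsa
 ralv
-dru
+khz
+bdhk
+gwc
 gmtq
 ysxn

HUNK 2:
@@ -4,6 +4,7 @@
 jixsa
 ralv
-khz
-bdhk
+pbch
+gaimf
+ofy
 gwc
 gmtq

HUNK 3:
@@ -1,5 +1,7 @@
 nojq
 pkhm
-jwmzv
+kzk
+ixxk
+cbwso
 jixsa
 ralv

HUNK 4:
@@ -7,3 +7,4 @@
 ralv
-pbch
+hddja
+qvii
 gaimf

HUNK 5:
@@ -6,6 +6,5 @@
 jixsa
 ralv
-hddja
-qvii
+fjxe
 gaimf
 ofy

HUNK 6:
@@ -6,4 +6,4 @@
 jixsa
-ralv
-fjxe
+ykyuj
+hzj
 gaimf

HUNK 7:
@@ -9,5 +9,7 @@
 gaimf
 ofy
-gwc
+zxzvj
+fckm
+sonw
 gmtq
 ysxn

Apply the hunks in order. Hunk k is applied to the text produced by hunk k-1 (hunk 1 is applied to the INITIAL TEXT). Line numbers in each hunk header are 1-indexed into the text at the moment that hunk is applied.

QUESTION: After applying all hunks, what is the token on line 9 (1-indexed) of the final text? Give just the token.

Answer: gaimf

Derivation:
Hunk 1: at line 4 remove [dru] add [khz,bdhk,gwc] -> 10 lines: nojq pkhm jwmzv jixsa ralv khz bdhk gwc gmtq ysxn
Hunk 2: at line 4 remove [khz,bdhk] add [pbch,gaimf,ofy] -> 11 lines: nojq pkhm jwmzv jixsa ralv pbch gaimf ofy gwc gmtq ysxn
Hunk 3: at line 1 remove [jwmzv] add [kzk,ixxk,cbwso] -> 13 lines: nojq pkhm kzk ixxk cbwso jixsa ralv pbch gaimf ofy gwc gmtq ysxn
Hunk 4: at line 7 remove [pbch] add [hddja,qvii] -> 14 lines: nojq pkhm kzk ixxk cbwso jixsa ralv hddja qvii gaimf ofy gwc gmtq ysxn
Hunk 5: at line 6 remove [hddja,qvii] add [fjxe] -> 13 lines: nojq pkhm kzk ixxk cbwso jixsa ralv fjxe gaimf ofy gwc gmtq ysxn
Hunk 6: at line 6 remove [ralv,fjxe] add [ykyuj,hzj] -> 13 lines: nojq pkhm kzk ixxk cbwso jixsa ykyuj hzj gaimf ofy gwc gmtq ysxn
Hunk 7: at line 9 remove [gwc] add [zxzvj,fckm,sonw] -> 15 lines: nojq pkhm kzk ixxk cbwso jixsa ykyuj hzj gaimf ofy zxzvj fckm sonw gmtq ysxn
Final line 9: gaimf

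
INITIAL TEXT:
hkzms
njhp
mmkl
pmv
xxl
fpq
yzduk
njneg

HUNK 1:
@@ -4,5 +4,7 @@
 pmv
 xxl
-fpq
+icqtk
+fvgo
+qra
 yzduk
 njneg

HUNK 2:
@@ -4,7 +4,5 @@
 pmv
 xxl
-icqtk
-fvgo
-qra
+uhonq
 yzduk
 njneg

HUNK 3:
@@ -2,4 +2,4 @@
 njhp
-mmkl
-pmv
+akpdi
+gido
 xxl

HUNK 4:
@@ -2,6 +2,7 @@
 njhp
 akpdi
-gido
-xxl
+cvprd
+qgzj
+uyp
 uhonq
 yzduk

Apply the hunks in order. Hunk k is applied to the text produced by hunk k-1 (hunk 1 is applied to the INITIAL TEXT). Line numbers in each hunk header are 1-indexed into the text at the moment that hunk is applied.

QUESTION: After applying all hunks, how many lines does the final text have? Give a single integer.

Answer: 9

Derivation:
Hunk 1: at line 4 remove [fpq] add [icqtk,fvgo,qra] -> 10 lines: hkzms njhp mmkl pmv xxl icqtk fvgo qra yzduk njneg
Hunk 2: at line 4 remove [icqtk,fvgo,qra] add [uhonq] -> 8 lines: hkzms njhp mmkl pmv xxl uhonq yzduk njneg
Hunk 3: at line 2 remove [mmkl,pmv] add [akpdi,gido] -> 8 lines: hkzms njhp akpdi gido xxl uhonq yzduk njneg
Hunk 4: at line 2 remove [gido,xxl] add [cvprd,qgzj,uyp] -> 9 lines: hkzms njhp akpdi cvprd qgzj uyp uhonq yzduk njneg
Final line count: 9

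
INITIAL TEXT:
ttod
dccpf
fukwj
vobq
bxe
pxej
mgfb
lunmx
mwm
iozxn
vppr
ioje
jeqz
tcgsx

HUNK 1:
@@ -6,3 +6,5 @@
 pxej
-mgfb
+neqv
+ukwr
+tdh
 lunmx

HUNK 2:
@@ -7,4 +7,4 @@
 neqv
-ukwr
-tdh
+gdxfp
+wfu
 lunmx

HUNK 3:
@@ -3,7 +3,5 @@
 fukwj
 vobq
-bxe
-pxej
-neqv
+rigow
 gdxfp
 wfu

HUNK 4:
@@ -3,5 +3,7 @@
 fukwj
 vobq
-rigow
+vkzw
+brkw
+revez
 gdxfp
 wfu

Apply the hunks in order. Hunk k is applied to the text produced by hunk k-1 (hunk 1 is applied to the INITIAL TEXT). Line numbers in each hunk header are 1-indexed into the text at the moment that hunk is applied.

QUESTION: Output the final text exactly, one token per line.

Hunk 1: at line 6 remove [mgfb] add [neqv,ukwr,tdh] -> 16 lines: ttod dccpf fukwj vobq bxe pxej neqv ukwr tdh lunmx mwm iozxn vppr ioje jeqz tcgsx
Hunk 2: at line 7 remove [ukwr,tdh] add [gdxfp,wfu] -> 16 lines: ttod dccpf fukwj vobq bxe pxej neqv gdxfp wfu lunmx mwm iozxn vppr ioje jeqz tcgsx
Hunk 3: at line 3 remove [bxe,pxej,neqv] add [rigow] -> 14 lines: ttod dccpf fukwj vobq rigow gdxfp wfu lunmx mwm iozxn vppr ioje jeqz tcgsx
Hunk 4: at line 3 remove [rigow] add [vkzw,brkw,revez] -> 16 lines: ttod dccpf fukwj vobq vkzw brkw revez gdxfp wfu lunmx mwm iozxn vppr ioje jeqz tcgsx

Answer: ttod
dccpf
fukwj
vobq
vkzw
brkw
revez
gdxfp
wfu
lunmx
mwm
iozxn
vppr
ioje
jeqz
tcgsx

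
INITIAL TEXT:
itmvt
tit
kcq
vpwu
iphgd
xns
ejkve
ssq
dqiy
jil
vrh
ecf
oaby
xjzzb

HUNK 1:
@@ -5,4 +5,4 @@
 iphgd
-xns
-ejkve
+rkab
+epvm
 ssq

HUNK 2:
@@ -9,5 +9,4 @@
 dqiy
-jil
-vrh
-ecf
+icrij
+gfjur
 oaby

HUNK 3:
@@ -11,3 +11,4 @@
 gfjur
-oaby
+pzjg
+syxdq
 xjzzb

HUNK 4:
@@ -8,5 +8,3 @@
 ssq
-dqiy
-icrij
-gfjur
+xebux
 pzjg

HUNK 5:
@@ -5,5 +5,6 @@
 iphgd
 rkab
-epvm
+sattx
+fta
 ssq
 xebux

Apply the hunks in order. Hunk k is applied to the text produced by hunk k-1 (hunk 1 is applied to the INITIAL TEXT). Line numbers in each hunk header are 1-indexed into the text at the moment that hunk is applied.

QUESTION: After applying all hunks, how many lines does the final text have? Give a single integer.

Answer: 13

Derivation:
Hunk 1: at line 5 remove [xns,ejkve] add [rkab,epvm] -> 14 lines: itmvt tit kcq vpwu iphgd rkab epvm ssq dqiy jil vrh ecf oaby xjzzb
Hunk 2: at line 9 remove [jil,vrh,ecf] add [icrij,gfjur] -> 13 lines: itmvt tit kcq vpwu iphgd rkab epvm ssq dqiy icrij gfjur oaby xjzzb
Hunk 3: at line 11 remove [oaby] add [pzjg,syxdq] -> 14 lines: itmvt tit kcq vpwu iphgd rkab epvm ssq dqiy icrij gfjur pzjg syxdq xjzzb
Hunk 4: at line 8 remove [dqiy,icrij,gfjur] add [xebux] -> 12 lines: itmvt tit kcq vpwu iphgd rkab epvm ssq xebux pzjg syxdq xjzzb
Hunk 5: at line 5 remove [epvm] add [sattx,fta] -> 13 lines: itmvt tit kcq vpwu iphgd rkab sattx fta ssq xebux pzjg syxdq xjzzb
Final line count: 13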